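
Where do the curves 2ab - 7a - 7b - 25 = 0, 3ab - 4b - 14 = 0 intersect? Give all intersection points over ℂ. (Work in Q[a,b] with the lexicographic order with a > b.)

{(2/21, -49/13), (-1, -2)}

Compute a lex Gröbner basis by Buchberger's algorithm.
f_1 = 2ab - 7a - 7b - 25, LT = ab.
f_2 = 3ab - 4b - 14, LT = ab.

S(f_1,f_2): lcm = ab. S = -\tfrac{7}{2}a - \tfrac{13}{6}b - \tfrac{47}{6}.
  leading term a: no divisor's leading term divides it; move -\tfrac{7}{2}a to the remainder.
  leading term b: no divisor's leading term divides it; move -\tfrac{13}{6}b to the remainder.
  leading term 1: no divisor's leading term divides it; move -\tfrac{47}{6} to the remainder.
  remainder -\tfrac{7}{2}a - \tfrac{13}{6}b - \tfrac{47}{6} ≠ 0; add h_3 = -\tfrac{7}{2}a - \tfrac{13}{6}b - \tfrac{47}{6} to the basis.

S(f_1,h_3): lcm = ab. S = -\tfrac{7}{2}a - \tfrac{13}{21}b^{2} - \tfrac{241}{42}b - \tfrac{25}{2}.
  leading term a: subtract (1)·h_3 from -\tfrac{7}{2}a - \tfrac{13}{21}b^{2} - \tfrac{241}{42}b - \tfrac{25}{2} → -\tfrac{13}{21}b^{2} - \tfrac{25}{7}b - \tfrac{14}{3}
  leading term b^{2}: no divisor's leading term divides it; move -\tfrac{13}{21}b^{2} to the remainder.
  leading term b: no divisor's leading term divides it; move -\tfrac{25}{7}b to the remainder.
  leading term 1: no divisor's leading term divides it; move -\tfrac{14}{3} to the remainder.
  remainder -\tfrac{13}{21}b^{2} - \tfrac{25}{7}b - \tfrac{14}{3} ≠ 0; add h_4 = -\tfrac{13}{21}b^{2} - \tfrac{25}{7}b - \tfrac{14}{3} to the basis.

The other S-polynomials (S(f_2,h_3), S(f_1,h_4), S(f_2,h_4), S(h_3,h_4)) all reduce to 0 modulo the current basis, so we have a Gröbner basis.
Inter-reduce: drop elements whose leading term is divisible by another's, tail-reduce, and make monic.
Reduced Gröbner basis: {a + \tfrac{13}{21}b + \tfrac{47}{21}, b^{2} + \tfrac{75}{13}b + \tfrac{98}{13}}.

Since the basis is lex-ordered, b^{2} + \tfrac{75}{13}b + \tfrac{98}{13} is univariate in b. Its roots are {-49/13, -2}. Back-substituting each root into the other basis elements fixes the other coordinates.
  b = -49/13: the earlier basis element becomes a - \tfrac{2}{21} = 0, giving a = 2/21 — point (2/21, -49/13).
  b = -2: the earlier basis element becomes a + 1 = 0, giving a = -1 — point (-1, -2).
Substituting each solution back into the original system confirms all equations vanish.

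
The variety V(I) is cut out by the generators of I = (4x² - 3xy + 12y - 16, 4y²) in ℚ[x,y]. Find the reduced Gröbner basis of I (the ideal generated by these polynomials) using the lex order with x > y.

G = {x² - ¾xy + 3y - 4, y²}

This is the nonlinear analogue of row-reducing a linear system.

f_1 = 4x² - 3xy + 12y - 16, LT = x².
f_2 = 4y², LT = y².

The S-polynomials (S(f_1,f_2)) all reduce to 0 modulo the current basis, so we have a Gröbner basis.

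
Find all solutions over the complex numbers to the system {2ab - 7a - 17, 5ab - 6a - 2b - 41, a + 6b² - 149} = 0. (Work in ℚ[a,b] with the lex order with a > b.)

Compute a lex Gröbner basis by Buchberger's algorithm.
f_1 = 2ab - 7a - 17, LT = ab.
f_2 = 5ab - 6a - 2b - 41, LT = ab.
f_3 = a + 6b² - 149, LT = a.

S(f_1,f_2): lcm = ab. S = -23/10a + ⅖b - 3/10.
  leading term a: subtract (-23/10)·f_3 from -23/10a + ⅖b - 3/10 → 69/5b² + ⅖b - 343
  leading term b²: no divisor's leading term divides it; move 69/5b² to the remainder.
  leading term b: no divisor's leading term divides it; move ⅖b to the remainder.
  leading term 1: no divisor's leading term divides it; move -343 to the remainder.
  remainder 69/5b² + ⅖b - 343 ≠ 0; add h_4 = 69/5b² + ⅖b - 343 to the basis.

S(f_1,f_3): lcm = ab. S = -7/2a - 6b³ + 149b - 17/2.
  leading term a: subtract (-7/2)·f_3 from -7/2a - 6b³ + 149b - 17/2 → -6b³ + 21b² + 149b - 530
  leading term b³: subtract (-10/23b)·h_4 from -6b³ + 21b² + 149b - 530 → 487/23b² - 3/23b - 530
  leading term b²: subtract (2435/1587)·h_4 from 487/23b² - 3/23b - 530 → -1181/1587b - 5905/1587
  leading term b: no divisor's leading term divides it; move -1181/1587b to the remainder.
  leading term 1: no divisor's leading term divides it; move -5905/1587 to the remainder.
  remainder -1181/1587b - 5905/1587 ≠ 0; add h_5 = -1181/1587b - 5905/1587 to the basis.

The other S-polynomials (S(f_2,f_3), S(f_1,h_4), S(f_2,h_4), S(f_3,h_4), S(f_1,h_5), S(f_2,h_5), S(f_3,h_5), S(h_4,h_5)) all reduce to 0 modulo the current basis, so we have a Gröbner basis.
Inter-reduce: drop elements whose leading term is divisible by another's, tail-reduce, and make monic.
Reduced Gröbner basis: {a + 1, b + 5}.

Since the basis is lex-ordered, b + 5 is univariate in b. Its roots are {-5}. Back-substituting each root into the other basis elements fixes the other coordinates.
  b = -5: the earlier basis element becomes a + 1 = 0, giving a = -1 — point (-1, -5).

{(-1, -5)}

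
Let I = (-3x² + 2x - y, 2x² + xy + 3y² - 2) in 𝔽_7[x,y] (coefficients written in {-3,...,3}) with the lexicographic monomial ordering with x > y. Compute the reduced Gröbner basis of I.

G = {x + y³ - y² - 3y - 3, y⁴ - 2y³ + 2y² + 3y - 2}

f_1 = -3x² + 2x - y, LT = x².
f_2 = 2x² + xy + 3y² - 2, LT = x².

S(f_1,f_2): lcm = x². S = 3xy - 3x + 2y² - 2y + 1.
  leading term xy: no divisor's leading term divides it; move 3xy to the remainder.
  leading term x: no divisor's leading term divides it; move -3x to the remainder.
  leading term y²: no divisor's leading term divides it; move 2y² to the remainder.
  leading term y: no divisor's leading term divides it; move -2y to the remainder.
  leading term 1: no divisor's leading term divides it; move 1 to the remainder.
  remainder 3xy - 3x + 2y² - 2y + 1 ≠ 0; add g_3 = 3xy - 3x + 2y² - 2y + 1 to the basis.

S(f_1,g_3): lcm = x²y. S = x² - 3xy² + 2x - 2y².
  leading term x²: subtract (2)·f_1 from x² - 3xy² + 2x - 2y² → -3xy² - 2x - 2y² + 2y
  leading term xy²: subtract (-y)·g_3 from -3xy² - 2x - 2y² + 2y → -3xy - 2x + 2y³ + 3y² + 3y
  leading term xy: subtract (-1)·g_3 from -3xy - 2x + 2y³ + 3y² + 3y → 2x + 2y³ - 2y² + y + 1
  leading term x: no divisor's leading term divides it; move 2x to the remainder.
  leading term y³: no divisor's leading term divides it; move 2y³ to the remainder.
  leading term y²: no divisor's leading term divides it; move -2y² to the remainder.
  leading term y: no divisor's leading term divides it; move y to the remainder.
  leading term 1: no divisor's leading term divides it; move 1 to the remainder.
  remainder 2x + 2y³ - 2y² + y + 1 ≠ 0; add g_4 = 2x + 2y³ - 2y² + y + 1 to the basis.

S(f_2,g_3): lcm = x²y. S = x² + xy² + 3xy + 2x - 2y³ - y.
  leading term x²: subtract (2)·f_1 from x² + xy² + 3xy + 2x - 2y³ - y → xy² + 3xy - 2x - 2y³ + y
  leading term xy²: subtract (-2y)·g_3 from xy² + 3xy - 2x - 2y³ + y → -3xy - 2x + 2y³ + 3y² + 3y
  leading term xy: subtract (-1)·g_3 from -3xy - 2x + 2y³ + 3y² + 3y → 2x + 2y³ - 2y² + y + 1
  leading term x: subtract (1)·g_4 from 2x + 2y³ - 2y² + y + 1 → 0
  remainder 0.

S(f_1,g_4): lcm = x². S = -xy³ + xy² + 3xy - 2y.
  leading term xy³: subtract (2y²)·g_3 from -xy³ + xy² + 3xy - 2y → 3xy + 3y⁴ - 3y³ - 2y² - 2y
  leading term xy: subtract (1)·g_3 from 3xy + 3y⁴ - 3y³ - 2y² - 2y → 3x + 3y⁴ - 3y³ + 3y² - 1
  leading term x: subtract (-2)·g_4 from 3x + 3y⁴ - 3y³ + 3y² - 1 → 3y⁴ + y³ - y² + 2y + 1
  leading term y⁴: no divisor's leading term divides it; move 3y⁴ to the remainder.
  leading term y³: no divisor's leading term divides it; move y³ to the remainder.
  leading term y²: no divisor's leading term divides it; move -y² to the remainder.
  leading term y: no divisor's leading term divides it; move 2y to the remainder.
  leading term 1: no divisor's leading term divides it; move 1 to the remainder.
  remainder 3y⁴ + y³ - y² + 2y + 1 ≠ 0; add g_5 = 3y⁴ + y³ - y² + 2y + 1 to the basis.

S(f_2,g_4): lcm = x². S = -xy³ + xy² + 3x - 2y² - 1.
  leading term xy³: subtract (2y²)·g_3 from -xy³ + xy² + 3x - 2y² - 1 → 3x + 3y⁴ - 3y³ + 3y² - 1
  leading term x: subtract (-2)·g_4 from 3x + 3y⁴ - 3y³ + 3y² - 1 → 3y⁴ + y³ - y² + 2y + 1
  leading term y⁴: subtract (1)·g_5 from 3y⁴ + y³ - y² + 2y + 1 → 0
  remainder 0.

S(g_3,g_4): lcm = xy. S = -x - y⁴ + y³ - y² - 2.
  leading term x: subtract (3)·g_4 from -x - y⁴ + y³ - y² - 2 → -y⁴ + 2y³ - 2y² - 3y + 2
  leading term y⁴: subtract (2)·g_5 from -y⁴ + 2y³ - 2y² - 3y + 2 → 0
  remainder 0.

S(f_1,g_5): leading monomials are coprime, so the S-polynomial reduces to 0 (Buchberger's first criterion).
S(f_2,g_5): leading monomials are coprime, so the S-polynomial reduces to 0 (Buchberger's first criterion).
S(g_3,g_5): lcm = xy⁴. S = xy³ - 2xy² - 3xy + 2x + 3y⁵ - 3y⁴ - 2y³.
  leading term xy³: subtract (-2y²)·g_3 from xy³ - 2xy² - 3xy + 2x + 3y⁵ - 3y⁴ - 2y³ → -xy² - 3xy + 2x + 3y⁵ + y⁴ + y³ + 2y²
  leading term xy²: subtract (2y)·g_3 from -xy² - 3xy + 2x + 3y⁵ + y⁴ + y³ + 2y² → 3xy + 2x + 3y⁵ + y⁴ - 3y³ - y² - 2y
  leading term xy: subtract (1)·g_3 from 3xy + 2x + 3y⁵ + y⁴ - 3y³ - y² - 2y → -2x + 3y⁵ + y⁴ - 3y³ - 3y² - 1
  leading term x: subtract (-1)·g_4 from -2x + 3y⁵ + y⁴ - 3y³ - 3y² - 1 → 3y⁵ + y⁴ - y³ + 2y² + y
  leading term y⁵: subtract (y)·g_5 from 3y⁵ + y⁴ - y³ + 2y² + y → 0
  remainder 0.

S(g_4,g_5): leading monomials are coprime, so the S-polynomial reduces to 0 (Buchberger's first criterion).
Every S-polynomial of the final basis reduces to 0, so we have a Gröbner basis.
Inter-reduce: drop elements whose leading term is divisible by another's, tail-reduce, and make monic.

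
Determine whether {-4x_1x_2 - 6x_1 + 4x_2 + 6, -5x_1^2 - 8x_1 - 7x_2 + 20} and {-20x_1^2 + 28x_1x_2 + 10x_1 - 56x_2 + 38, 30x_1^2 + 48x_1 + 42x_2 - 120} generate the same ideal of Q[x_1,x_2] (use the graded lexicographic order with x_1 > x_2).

Yes, the ideals are equal.

Two ideals are equal iff their reduced Gröbner bases coincide (the reduced basis is unique for a fixed ordering).
Buchberger on the first generating set:
f_1 = -4x_1x_2 - 6x_1 + 4x_2 + 6, LT = x_1x_2.
f_2 = -5x_1^2 - 8x_1 - 7x_2 + 20, LT = x_1^2.

S(f_1,f_2): lcm = x_1^2x_2. S = 3/2x_1^2 - 13/5x_1x_2 - 7/5x_2^2 - 3/2x_1 + 4x_2.
  leading term x_1^2: subtract (-3/10)·f_2 from 3/2x_1^2 - 13/5x_1x_2 - 7/5x_2^2 - 3/2x_1 + 4x_2 → -13/5x_1x_2 - 7/5x_2^2 - 39/10x_1 + 19/10x_2 + 6
  leading term x_1x_2: subtract (13/20)·f_1 from -13/5x_1x_2 - 7/5x_2^2 - 39/10x_1 + 19/10x_2 + 6 → -7/5x_2^2 - 7/10x_2 + 21/10
  leading term x_2^2: no divisor's leading term divides it; move -7/5x_2^2 to the remainder.
  leading term x_2: no divisor's leading term divides it; move -7/10x_2 to the remainder.
  leading term 1: no divisor's leading term divides it; move 21/10 to the remainder.
  remainder -7/5x_2^2 - 7/10x_2 + 21/10 ≠ 0; add g_3 = -7/5x_2^2 - 7/10x_2 + 21/10 to the basis.

The other S-polynomials (S(f_1,g_3), S(f_2,g_3)) all reduce to 0 modulo the current basis, so we have a Gröbner basis.
Inter-reduce: drop elements whose leading term is divisible by another's, tail-reduce, and make monic.
Reduced Gröbner basis: {x_1^2 + 8/5x_1 + 7/5x_2 - 4, x_1x_2 + 3/2x_1 - x_2 - 3/2, x_2^2 + 1/2x_2 - 3/2}.

Buchberger on the second generating set:
h_1 = -20x_1^2 + 28x_1x_2 + 10x_1 - 56x_2 + 38, LT = x_1^2.
h_2 = 30x_1^2 + 48x_1 + 42x_2 - 120, LT = x_1^2.

S(h_1,h_2): lcm = x_1^2. S = -7/5x_1x_2 - 21/10x_1 + 7/5x_2 + 21/10.
  leading term x_1x_2: no divisor's leading term divides it; move -7/5x_1x_2 to the remainder.
  leading term x_1: no divisor's leading term divides it; move -21/10x_1 to the remainder.
  leading term x_2: no divisor's leading term divides it; move 7/5x_2 to the remainder.
  leading term 1: no divisor's leading term divides it; move 21/10 to the remainder.
  remainder -7/5x_1x_2 - 21/10x_1 + 7/5x_2 + 21/10 ≠ 0; add k_3 = -7/5x_1x_2 - 21/10x_1 + 7/5x_2 + 21/10 to the basis.

S(h_1,k_3): lcm = x_1^2x_2. S = -7/5x_1x_2^2 - 3/2x_1^2 + 1/2x_1x_2 + 14/5x_2^2 + 3/2x_1 - 19/10x_2.
  leading term x_1x_2^2: subtract (x_2)·k_3 from -7/5x_1x_2^2 - 3/2x_1^2 + 1/2x_1x_2 + 14/5x_2^2 + 3/2x_1 - 19/10x_2 → -3/2x_1^2 + 13/5x_1x_2 + 7/5x_2^2 + 3/2x_1 - 4x_2
  leading term x_1^2: subtract (3/40)·h_1 from -3/2x_1^2 + 13/5x_1x_2 + 7/5x_2^2 + 3/2x_1 - 4x_2 → 1/2x_1x_2 + 7/5x_2^2 + 3/4x_1 + 1/5x_2 - 57/20
  leading term x_1x_2: subtract (-5/14)·k_3 from 1/2x_1x_2 + 7/5x_2^2 + 3/4x_1 + 1/5x_2 - 57/20 → 7/5x_2^2 + 7/10x_2 - 21/10
  leading term x_2^2: no divisor's leading term divides it; move 7/5x_2^2 to the remainder.
  leading term x_2: no divisor's leading term divides it; move 7/10x_2 to the remainder.
  leading term 1: no divisor's leading term divides it; move -21/10 to the remainder.
  remainder 7/5x_2^2 + 7/10x_2 - 21/10 ≠ 0; add k_4 = 7/5x_2^2 + 7/10x_2 - 21/10 to the basis.

The other S-polynomials (S(h_2,k_3), S(h_1,k_4), S(h_2,k_4), S(k_3,k_4)) all reduce to 0 modulo the current basis, so we have a Gröbner basis.
Inter-reduce: drop elements whose leading term is divisible by another's, tail-reduce, and make monic.
Reduced Gröbner basis: {x_1^2 + 8/5x_1 + 7/5x_2 - 4, x_1x_2 + 3/2x_1 - x_2 - 3/2, x_2^2 + 1/2x_2 - 3/2}.

Same reduced basis, so the two generating sets span the same ideal.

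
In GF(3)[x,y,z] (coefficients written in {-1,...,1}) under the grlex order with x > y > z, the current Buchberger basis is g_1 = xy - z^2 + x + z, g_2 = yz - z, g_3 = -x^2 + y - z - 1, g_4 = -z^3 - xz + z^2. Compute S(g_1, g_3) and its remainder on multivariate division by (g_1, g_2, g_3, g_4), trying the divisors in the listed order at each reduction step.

lcm(LM(g_1), LM(g_3)) = x^2y.
S = (lcm/LT(g_1))·g_1 − (lcm/LT(g_3))·g_3 = -xz^2 + x^2 + xz + y^2 - yz - y.
Reduce S modulo (g_1, g_2, g_3, g_4) in that order:
  leading term xz^2: no divisor's leading term divides it; move -xz^2 to the remainder.
  leading term x^2: subtract (-1)·g_3 from x^2 + xz + y^2 - yz - y → xz + y^2 - yz - z - 1
  leading term xz: no divisor's leading term divides it; move xz to the remainder.
  leading term y^2: no divisor's leading term divides it; move y^2 to the remainder.
  leading term yz: subtract (-1)·g_2 from -yz - z - 1 → z - 1
  leading term z: no divisor's leading term divides it; move z to the remainder.
  leading term 1: no divisor's leading term divides it; move -1 to the remainder.
The remainder -xz^2 + xz + y^2 + z - 1 is nonzero, so it would be added as the next basis element.

S(g_1, g_3) = -xz^2 + x^2 + xz + y^2 - yz - y; remainder on division = -xz^2 + xz + y^2 + z - 1.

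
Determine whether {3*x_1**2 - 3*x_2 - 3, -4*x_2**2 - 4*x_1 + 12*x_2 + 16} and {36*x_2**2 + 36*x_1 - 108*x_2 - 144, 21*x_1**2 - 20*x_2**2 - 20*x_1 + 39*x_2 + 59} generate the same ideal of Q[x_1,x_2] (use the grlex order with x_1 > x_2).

Since reduced Gröbner bases are canonical representatives of ideals under a given ordering, it suffices to compute and compare them.
Buchberger on the first generating set:
f_1 = 3*x_1**2 - 3*x_2 - 3, LT = x_1**2.
f_2 = -4*x_2**2 - 4*x_1 + 12*x_2 + 16, LT = x_2**2.

The S-polynomials (S(f_1,f_2)) all reduce to 0 modulo the current basis, so we have a Gröbner basis.
Inter-reduce: drop elements whose leading term is divisible by another's, tail-reduce, and make monic.
Reduced Gröbner basis: {x_1**2 - x_2 - 1, x_2**2 + x_1 - 3*x_2 - 4}.

Buchberger on the second generating set:
h_1 = 36*x_2**2 + 36*x_1 - 108*x_2 - 144, LT = x_2**2.
h_2 = 21*x_1**2 - 20*x_2**2 - 20*x_1 + 39*x_2 + 59, LT = x_1**2.

The S-polynomials (S(h_1,h_2)) all reduce to 0 modulo the current basis, so we have a Gröbner basis.
Inter-reduce: drop elements whose leading term is divisible by another's, tail-reduce, and make monic.
Reduced Gröbner basis: {x_1**2 - x_2 - 1, x_2**2 + x_1 - 3*x_2 - 4}.

Same reduced basis, so the two generating sets span the same ideal.
The same test decides containment: I ⊆ J iff every generator of I reduces to 0 modulo a Gröbner basis of J.

Yes, the ideals are equal.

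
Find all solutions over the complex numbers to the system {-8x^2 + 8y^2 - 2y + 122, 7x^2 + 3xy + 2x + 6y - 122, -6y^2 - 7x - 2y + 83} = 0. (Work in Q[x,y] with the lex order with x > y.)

{(5, -3)}

Compute a lex Gröbner basis by Buchberger's algorithm.
f_1 = -8x^2 + 8y^2 - 2y + 122, LT = x^2.
f_2 = 7x^2 + 3xy + 2x + 6y - 122, LT = x^2.
f_3 = -7x - 6y^2 - 2y + 83, LT = x.

S(f_1,f_2): lcm = x^2. S = -3/7xy - 2/7x - y^2 - 17/28y + 61/28.
  leading term xy: subtract (3/49y)·f_3 from -3/7xy - 2/7x - y^2 - 17/28y + 61/28 → -2/7x + 18/49y^3 - 43/49y^2 - 1115/196y + 61/28
  leading term x: subtract (2/49)·f_3 from -2/7x + 18/49y^3 - 43/49y^2 - 1115/196y + 61/28 → 18/49y^3 - 31/49y^2 - 157/28y - 237/196
  leading term y^3: no divisor's leading term divides it; move 18/49y^3 to the remainder.
  leading term y^2: no divisor's leading term divides it; move -31/49y^2 to the remainder.
  leading term y: no divisor's leading term divides it; move -157/28y to the remainder.
  leading term 1: no divisor's leading term divides it; move -237/196 to the remainder.
  remainder 18/49y^3 - 31/49y^2 - 157/28y - 237/196 ≠ 0; add h_4 = 18/49y^3 - 31/49y^2 - 157/28y - 237/196 to the basis.

S(f_1,f_3): lcm = x^2. S = -6/7xy^2 - 2/7xy + 83/7x - y^2 + 1/4y - 61/4.
  leading term xy^2: subtract (6/49y^2)·f_3 from -6/7xy^2 - 2/7xy + 83/7x - y^2 + 1/4y - 61/4 → -2/7xy + 83/7x + 36/49y^4 + 12/49y^3 - 547/49y^2 + 1/4y - 61/4
  leading term xy: subtract (2/49y)·f_3 from -2/7xy + 83/7x + 36/49y^4 + 12/49y^3 - 547/49y^2 + 1/4y - 61/4 → 83/7x + 36/49y^4 + 24/49y^3 - 543/49y^2 - 615/196y - 61/4
  leading term x: subtract (-83/49)·f_3 from 83/7x + 36/49y^4 + 24/49y^3 - 543/49y^2 - 615/196y - 61/4 → 36/49y^4 + 24/49y^3 - 1041/49y^2 - 1279/196y + 24567/196
  leading term y^4: subtract (2y)·h_4 from 36/49y^4 + 24/49y^3 - 1041/49y^2 - 1279/196y + 24567/196 → 86/49y^3 - 983/98y^2 - 115/28y + 24567/196
  leading term y^3: subtract (43/9)·h_4 from 86/49y^3 - 983/98y^2 - 115/28y + 24567/196 → -883/126y^2 + 1429/63y + 5507/42
  leading term y^2: no divisor's leading term divides it; move -883/126y^2 to the remainder.
  leading term y: no divisor's leading term divides it; move 1429/63y to the remainder.
  leading term 1: no divisor's leading term divides it; move 5507/42 to the remainder.
  remainder -883/126y^2 + 1429/63y + 5507/42 ≠ 0; add h_5 = -883/126y^2 + 1429/63y + 5507/42 to the basis.

S(f_2,f_3): lcm = x^2. S = -6/7xy^2 + 1/7xy + 85/7x + 6/7y - 122/7.
  leading term xy^2: subtract (6/49y^2)·f_3 from -6/7xy^2 + 1/7xy + 85/7x + 6/7y - 122/7 → 1/7xy + 85/7x + 36/49y^4 + 12/49y^3 - 498/49y^2 + 6/7y - 122/7
  leading term xy: subtract (-1/49y)·f_3 from 1/7xy + 85/7x + 36/49y^4 + 12/49y^3 - 498/49y^2 + 6/7y - 122/7 → 85/7x + 36/49y^4 + 6/49y^3 - 500/49y^2 + 125/49y - 122/7
  leading term x: subtract (-85/49)·f_3 from 85/7x + 36/49y^4 + 6/49y^3 - 500/49y^2 + 125/49y - 122/7 → 36/49y^4 + 6/49y^3 - 1010/49y^2 - 45/49y + 6201/49
  leading term y^4: subtract (2y)·h_4 from 36/49y^4 + 6/49y^3 - 1010/49y^2 - 45/49y + 6201/49 → 68/49y^3 - 921/98y^2 + 3/2y + 6201/49
  leading term y^3: subtract (34/9)·h_4 from 68/49y^3 - 921/98y^2 + 3/2y + 6201/49 → -883/126y^2 + 1429/63y + 5507/42
  leading term y^2: subtract (1)·h_5 from -883/126y^2 + 1429/63y + 5507/42 → 0
  remainder 0.

S(f_1,h_4): leading monomials are coprime, so the S-polynomial reduces to 0 (Buchberger's first criterion).
S(f_2,h_4): leading monomials are coprime, so the S-polynomial reduces to 0 (Buchberger's first criterion).
S(f_3,h_4): leading monomials are coprime, so the S-polynomial reduces to 0 (Buchberger's first criterion).
S(f_1,h_5): leading monomials are coprime, so the S-polynomial reduces to 0 (Buchberger's first criterion).
S(f_2,h_5): leading monomials are coprime, so the S-polynomial reduces to 0 (Buchberger's first criterion).
S(f_3,h_5): leading monomials are coprime, so the S-polynomial reduces to 0 (Buchberger's first criterion).
S(h_4,h_5): lcm = y^3. S = 24071/15894y^2 + 219095/63576y - 79/24.
  leading term y^2: subtract (-168497/779689)·h_5 from 24071/15894y^2 + 219095/63576y - 79/24 → 52071173/6237512y + 156213519/6237512
  leading term y: no divisor's leading term divides it; move 52071173/6237512y to the remainder.
  leading term 1: no divisor's leading term divides it; move 156213519/6237512 to the remainder.
  remainder 52071173/6237512y + 156213519/6237512 ≠ 0; add h_6 = 52071173/6237512y + 156213519/6237512 to the basis.

S(f_1,h_6): leading monomials are coprime, so the S-polynomial reduces to 0 (Buchberger's first criterion).
S(f_2,h_6): leading monomials are coprime, so the S-polynomial reduces to 0 (Buchberger's first criterion).
S(f_3,h_6): leading monomials are coprime, so the S-polynomial reduces to 0 (Buchberger's first criterion).
S(h_4,h_6): lcm = y^3. S = -85/18y^2 - 1099/72y - 79/24.
  leading term y^2: subtract (595/883)·h_5 from -85/18y^2 - 1099/72y - 79/24 → -215793/7064y - 647379/7064
  leading term y: subtract (-190545219/52071173)·h_6 from -215793/7064y - 647379/7064 → 0
  remainder 0.

S(h_5,h_6): lcm = y^2. S = -5507/883y - 16521/883.
  leading term y: subtract (-38901448/52071173)·h_6 from -5507/883y - 16521/883 → 0
  remainder 0.

Every S-polynomial of the final basis reduces to 0, so we have a Gröbner basis.
Inter-reduce: drop elements whose leading term is divisible by another's, tail-reduce, and make monic.
Reduced Gröbner basis: {x - 5, y + 3}.

From the last basis element, y + 3 = 0, so y takes values in {-3}. Each choice, substituted upward through the basis, yields the corresponding point(s) of the solution set.
  y = -3: the earlier basis element becomes x - 5 = 0, giving x = 5 — point (5, -3).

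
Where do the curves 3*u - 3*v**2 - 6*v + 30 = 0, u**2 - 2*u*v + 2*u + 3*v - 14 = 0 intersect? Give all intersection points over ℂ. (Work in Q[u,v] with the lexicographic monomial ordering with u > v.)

{(-2, 2), (5, 3), (-7/2 + 5*sqrt(5)/2, -7/2 - sqrt(5)/2), (-5*sqrt(5)/2 - 7/2, -7/2 + sqrt(5)/2)}

Compute a lex Gröbner basis by Buchberger's algorithm.
f_1 = 3*u - 3*v**2 - 6*v + 30, LT = u.
f_2 = u**2 - 2*u*v + 2*u + 3*v - 14, LT = u**2.

S(f_1,f_2): lcm = u**2. S = -u*v**2 + 8*u - 3*v + 14.
  leading term u*v**2: subtract (-1/3*v**2)·f_1 from -u*v**2 + 8*u - 3*v + 14 → 8*u - v**4 - 2*v**3 + 10*v**2 - 3*v + 14
  leading term u: subtract (8/3)·f_1 from 8*u - v**4 - 2*v**3 + 10*v**2 - 3*v + 14 → -v**4 - 2*v**3 + 18*v**2 + 13*v - 66
  leading term v**4: no divisor's leading term divides it; move -v**4 to the remainder.
  leading term v**3: no divisor's leading term divides it; move -2*v**3 to the remainder.
  leading term v**2: no divisor's leading term divides it; move 18*v**2 to the remainder.
  leading term v: no divisor's leading term divides it; move 13*v to the remainder.
  leading term 1: no divisor's leading term divides it; move -66 to the remainder.
  remainder -v**4 - 2*v**3 + 18*v**2 + 13*v - 66 ≠ 0; add h_3 = -v**4 - 2*v**3 + 18*v**2 + 13*v - 66 to the basis.

The other S-polynomials (S(f_1,h_3), S(f_2,h_3)) all reduce to 0 modulo the current basis, so we have a Gröbner basis.
Inter-reduce: drop elements whose leading term is divisible by another's, tail-reduce, and make monic.
Reduced Gröbner basis: {u - v**2 - 2*v + 10, v**4 + 2*v**3 - 18*v**2 - 13*v + 66}.

Since the basis is lex-ordered, v**4 + 2*v**3 - 18*v**2 - 13*v + 66 is univariate in v. Its roots are {2, 3, -7/2 - sqrt(5)/2, -7/2 + sqrt(5)/2}. Back-substituting each root into the other basis elements fixes the other coordinates.
  v = 2: the earlier basis element becomes u + 2 = 0, giving u = -2 — point (-2, 2).
  v = 3: the earlier basis element becomes u - 5 = 0, giving u = 5 — point (5, 3).
  v = -7/2 - sqrt(5)/2: the earlier basis element becomes u - 5*sqrt(5)/2 + 7/2 = 0, giving u = -7/2 + 5*sqrt(5)/2 — point (-7/2 + 5*sqrt(5)/2, -7/2 - sqrt(5)/2).
  v = -7/2 + sqrt(5)/2: the earlier basis element becomes u + 7/2 + 5*sqrt(5)/2 = 0, giving u = -5*sqrt(5)/2 - 7/2 — point (-5*sqrt(5)/2 - 7/2, -7/2 + sqrt(5)/2).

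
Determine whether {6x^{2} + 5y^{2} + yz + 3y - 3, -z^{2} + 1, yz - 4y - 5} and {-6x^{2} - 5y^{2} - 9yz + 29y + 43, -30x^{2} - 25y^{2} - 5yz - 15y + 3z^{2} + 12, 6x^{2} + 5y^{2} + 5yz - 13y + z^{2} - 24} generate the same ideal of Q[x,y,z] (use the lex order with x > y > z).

Equality of ideals is decidable: compute both reduced Gröbner bases (unique for the ordering) and check whether they agree.
Buchberger on the first generating set:
f_1 = 6x^{2} + 5y^{2} + yz + 3y - 3, LT = x^{2}.
f_2 = -z^{2} + 1, LT = z^{2}.
f_3 = yz - 4y - 5, LT = yz.

S(f_2,f_3): lcm = yz^{2}. S = 4yz - y + 5z.
  reduce S modulo (f_1, f_2, f_3):
  remainder 15y + 5z + 20 ≠ 0; add g_4 = 15y + 5z + 20 to the basis.

The other S-polynomials (S(f_1,f_2), S(f_1,f_3), S(f_1,g_4), S(f_2,g_4), S(f_3,g_4)) all reduce to 0 modulo the current basis, so we have a Gröbner basis.
Inter-reduce: drop elements whose leading term is divisible by another's, tail-reduce, and make monic.
Reduced Gröbner basis: {x^{2} + \tfrac{19}{54}z + \tfrac{19}{54}, y + \tfrac{1}{3}z + \tfrac{4}{3}, z^{2} - 1}.

Buchberger on the second generating set:
h_1 = -6x^{2} - 5y^{2} - 9yz + 29y + 43, LT = x^{2}.
h_2 = -30x^{2} - 25y^{2} - 5yz - 15y + 3z^{2} + 12, LT = x^{2}.
h_3 = 6x^{2} + 5y^{2} + 5yz - 13y + z^{2} - 24, LT = x^{2}.

S(h_1,h_2): lcm = x^{2}. S = \tfrac{4}{3}yz - \tfrac{16}{3}y + \tfrac{1}{10}z^{2} - \tfrac{203}{30}.
  reduce S modulo (h_1, h_2, h_3):
  remainder \tfrac{4}{3}yz - \tfrac{16}{3}y + \tfrac{1}{10}z^{2} - \tfrac{203}{30} ≠ 0; add k_4 = \tfrac{4}{3}yz - \tfrac{16}{3}y + \tfrac{1}{10}z^{2} - \tfrac{203}{30} to the basis.

S(h_1,h_3): lcm = x^{2}. S = \tfrac{2}{3}yz - \tfrac{8}{3}y - \tfrac{1}{6}z^{2} - \tfrac{19}{6}.
  reduce S modulo (h_1, h_2, h_3, k_4):
  remainder -\tfrac{13}{60}z^{2} + \tfrac{13}{60} ≠ 0; add k_5 = -\tfrac{13}{60}z^{2} + \tfrac{13}{60} to the basis.

S(k_4,k_5): lcm = yz^{2}. S = -4yz + y + \tfrac{3}{40}z^{3} - \tfrac{203}{40}z.
  reduce S modulo (h_1, h_2, h_3, k_4, k_5):
  remainder -15y - 5z - 20 ≠ 0; add k_6 = -15y - 5z - 20 to the basis.

The other S-polynomials (S(h_2,h_3), S(h_1,k_4), S(h_2,k_4), S(h_3,k_4), S(h_1,k_5), S(h_2,k_5), S(h_3,k_5), S(h_1,k_6), S(h_2,k_6), S(h_3,k_6), S(k_4,k_6), S(k_5,k_6)) all reduce to 0 modulo the current basis, so we have a Gröbner basis.
Inter-reduce: drop elements whose leading term is divisible by another's, tail-reduce, and make monic.
Reduced Gröbner basis: {x^{2} + \tfrac{19}{54}z + \tfrac{19}{54}, y + \tfrac{1}{3}z + \tfrac{4}{3}, z^{2} - 1}.

These coincide, so the ideals are equal.

Yes, the ideals are equal.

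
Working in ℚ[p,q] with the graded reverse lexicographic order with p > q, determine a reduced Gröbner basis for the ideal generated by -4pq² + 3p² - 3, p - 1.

f_1 = -4pq² + 3p² - 3, LT = pq².
f_2 = p - 1, LT = p.

S(f_1,f_2): lcm = pq². S = -¾p² + q² + ¾.
  reduce S modulo (f_1, f_2):
  remainder q² ≠ 0; add g_3 = q² to the basis.

The other S-polynomials (S(f_1,g_3), S(f_2,g_3)) all reduce to 0 modulo the current basis, so we have a Gröbner basis.
Inter-reduce: drop elements whose leading term is divisible by another's, tail-reduce, and make monic.

G = {q², p - 1}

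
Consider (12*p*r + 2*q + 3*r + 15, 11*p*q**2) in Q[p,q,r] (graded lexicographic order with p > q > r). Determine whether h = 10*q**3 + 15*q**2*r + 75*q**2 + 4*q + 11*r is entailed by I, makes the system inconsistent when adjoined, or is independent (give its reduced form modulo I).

First compute the reduced Gröbner basis of I by Buchberger's algorithm.
f_1 = 12*p*r + 2*q + 3*r + 15, LT = p*r.
f_2 = 11*p*q**2, LT = p*q**2.

S(f_1,f_2): lcm = p*q**2*r. S = 1/6*q**3 + 1/4*q**2*r + 5/4*q**2.
  leading term q**3: no divisor's leading term divides it; move 1/6*q**3 to the remainder.
  leading term q**2*r: no divisor's leading term divides it; move 1/4*q**2*r to the remainder.
  leading term q**2: no divisor's leading term divides it; move 5/4*q**2 to the remainder.
  remainder 1/6*q**3 + 1/4*q**2*r + 5/4*q**2 ≠ 0; add k_3 = 1/6*q**3 + 1/4*q**2*r + 5/4*q**2 to the basis.

The other S-polynomials (S(f_1,k_3), S(f_2,k_3)) all reduce to 0 modulo the current basis, so we have a Gröbner basis.
Inter-reduce: drop elements whose leading term is divisible by another's, tail-reduce, and make monic.
Reduced Gröbner basis: {p*q**2, q**3 + 3/2*q**2*r + 15/2*q**2, p*r + 1/6*q + 1/4*r + 5/4}.
Label its elements g_1 = p*q**2, g_2 = q**3 + 3/2*q**2*r + 15/2*q**2, g_3 = p*r + 1/6*q + 1/4*r + 5/4.

Reduce h = 10*q**3 + 15*q**2*r + 75*q**2 + 4*q + 11*r modulo G:
  leading term q**3: subtract (10)·g_2 from 10*q**3 + 15*q**2*r + 75*q**2 + 4*q + 11*r → 4*q + 11*r
  leading term q: no divisor's leading term divides it; move 4*q to the remainder.
  leading term r: no divisor's leading term divides it; move 11*r to the remainder.
  normal form = 4*q + 11*r.
The normal form is nonzero, so h ∉ I. Since h minus its normal form lies in I, I + (h) = I + (n) where n = 4*q + 11*r; decide whether this ideal is the whole ring.
Run Buchberger on G together with n (pairs among the g_i already reduce to 0 since G is a Gröbner basis):
g_1 = p*q**2, LT = p*q**2.
g_2 = q**3 + 3/2*q**2*r + 15/2*q**2, LT = q**3.
g_3 = p*r + 1/6*q + 1/4*r + 5/4, LT = p*r.
n = 4*q + 11*r, LT = q.

S(g_1,n): lcm = p*q**2. S = -11/4*p*q*r.
  leading term p*q*r: subtract (-11/4*q)·g_3 from -11/4*p*q*r → 11/24*q**2 + 11/16*q*r + 55/16*q
  leading term q**2: subtract (11/96*q)·n from 11/24*q**2 + 11/16*q*r + 55/16*q → -55/96*q*r + 55/16*q
  leading term q*r: subtract (-55/384*r)·n from -55/96*q*r + 55/16*q → 605/384*r**2 + 55/16*q
  leading term r**2: no divisor's leading term divides it; move 605/384*r**2 to the remainder.
  leading term q: subtract (55/64)·n from 55/16*q → -605/64*r
  leading term r: no divisor's leading term divides it; move -605/64*r to the remainder.
  remainder 605/384*r**2 - 605/64*r ≠ 0; add m_5 = 605/384*r**2 - 605/64*r to the basis.

S(g_3,m_5): lcm = p*r**2. S = 6*p*r + 1/6*q*r + 1/4*r**2 + 5/4*r.
  leading term p*r: subtract (6)·g_3 from 6*p*r + 1/6*q*r + 1/4*r**2 + 5/4*r → 1/6*q*r + 1/4*r**2 - q - 1/4*r - 15/2
  leading term q*r: subtract (1/24*r)·n from 1/6*q*r + 1/4*r**2 - q - 1/4*r - 15/2 → -5/24*r**2 - q - 1/4*r - 15/2
  leading term r**2: subtract (-16/121)·m_5 from -5/24*r**2 - q - 1/4*r - 15/2 → -q - 3/2*r - 15/2
  leading term q: subtract (-1/4)·n from -q - 3/2*r - 15/2 → 5/4*r - 15/2
  leading term r: no divisor's leading term divides it; move 5/4*r to the remainder.
  leading term 1: no divisor's leading term divides it; move -15/2 to the remainder.
  remainder 5/4*r - 15/2 ≠ 0; add m_6 = 5/4*r - 15/2 to the basis.

S(g_3,m_6): lcm = p*r. S = 6*p + 1/6*q + 1/4*r + 5/4.
  leading term p: no divisor's leading term divides it; move 6*p to the remainder.
  leading term q: subtract (1/24)·n from 1/6*q + 1/4*r + 5/4 → -5/24*r + 5/4
  leading term r: subtract (-1/6)·m_6 from -5/24*r + 5/4 → 0
  remainder 6*p ≠ 0; add m_7 = 6*p to the basis.

The other S-polynomials (S(g_1,g_2), S(g_1,g_3), S(g_2,g_3), S(g_2,n), S(g_3,n), S(g_1,m_5), S(g_2,m_5), S(n,m_5), S(g_1,m_6), S(g_2,m_6), S(n,m_6), S(m_5,m_6), S(g_1,m_7), S(g_2,m_7), S(g_3,m_7), S(n,m_7), S(m_5,m_7), S(m_6,m_7)) all reduce to 0 modulo the current basis, so we have a Gröbner basis.
Inter-reduce: drop elements whose leading term is divisible by another's, tail-reduce, and make monic.
Reduced Gröbner basis: {p, q + 33/2, r - 6}.
The reduced Gröbner basis of I + (h) is {p, q + 33/2, r - 6} ≠ {1}, a proper ideal, so the enlarged system stays consistent: h is independent of I, with normal form 4*q + 11*r.

10*q**3 + 15*q**2*r + 75*q**2 + 4*q + 11*r is independent of I; its normal form modulo I is 4*q + 11*r.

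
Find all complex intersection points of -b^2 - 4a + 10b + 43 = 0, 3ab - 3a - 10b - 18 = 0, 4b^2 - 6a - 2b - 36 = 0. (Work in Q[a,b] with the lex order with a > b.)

{(1, -3)}

Compute a lex Gröbner basis by Buchberger's algorithm.
f_1 = -4a - b^2 + 10b + 43, LT = a.
f_2 = 3ab - 3a - 10b - 18, LT = ab.
f_3 = -6a + 4b^2 - 2b - 36, LT = a.

S(f_1,f_2): lcm = ab. S = a + 1/4b^3 - 5/2b^2 - 89/12b + 6.
  leading term a: subtract (-1/4)·f_1 from a + 1/4b^3 - 5/2b^2 - 89/12b + 6 → 1/4b^3 - 11/4b^2 - 59/12b + 67/4
  leading term b^3: no divisor's leading term divides it; move 1/4b^3 to the remainder.
  leading term b^2: no divisor's leading term divides it; move -11/4b^2 to the remainder.
  leading term b: no divisor's leading term divides it; move -59/12b to the remainder.
  leading term 1: no divisor's leading term divides it; move 67/4 to the remainder.
  remainder 1/4b^3 - 11/4b^2 - 59/12b + 67/4 ≠ 0; add h_4 = 1/4b^3 - 11/4b^2 - 59/12b + 67/4 to the basis.

S(f_1,f_3): lcm = a. S = 11/12b^2 - 17/6b - 67/4.
  leading term b^2: no divisor's leading term divides it; move 11/12b^2 to the remainder.
  leading term b: no divisor's leading term divides it; move -17/6b to the remainder.
  leading term 1: no divisor's leading term divides it; move -67/4 to the remainder.
  remainder 11/12b^2 - 17/6b - 67/4 ≠ 0; add h_5 = 11/12b^2 - 17/6b - 67/4 to the basis.

S(f_2,f_3): lcm = ab. S = -a + 2/3b^3 - 1/3b^2 - 28/3b - 6.
  leading term a: subtract (1/4)·f_1 from -a + 2/3b^3 - 1/3b^2 - 28/3b - 6 → 2/3b^3 - 1/12b^2 - 71/6b - 67/4
  leading term b^3: subtract (8/3)·h_4 from 2/3b^3 - 1/12b^2 - 71/6b - 67/4 → 29/4b^2 + 23/18b - 737/12
  leading term b^2: subtract (87/11)·h_5 from 29/4b^2 + 23/18b - 737/12 → 2345/99b + 2345/33
  leading term b: no divisor's leading term divides it; move 2345/99b to the remainder.
  leading term 1: no divisor's leading term divides it; move 2345/33 to the remainder.
  remainder 2345/99b + 2345/33 ≠ 0; add h_6 = 2345/99b + 2345/33 to the basis.

The other S-polynomials (S(f_1,h_4), S(f_2,h_4), S(f_3,h_4), S(f_1,h_5), S(f_2,h_5), S(f_3,h_5), S(h_4,h_5), S(f_1,h_6), S(f_2,h_6), S(f_3,h_6), S(h_4,h_6), S(h_5,h_6)) all reduce to 0 modulo the current basis, so we have a Gröbner basis.
Inter-reduce: drop elements whose leading term is divisible by another's, tail-reduce, and make monic.
Reduced Gröbner basis: {a - 1, b + 3}.

A lex Gröbner basis eliminates variables successively. Here b + 3 depends only on b, with roots {-3}; lifting each root through the earlier basis elements recovers the full solutions.
  b = -3: the earlier basis element becomes a - 1 = 0, giving a = 1 — point (1, -3).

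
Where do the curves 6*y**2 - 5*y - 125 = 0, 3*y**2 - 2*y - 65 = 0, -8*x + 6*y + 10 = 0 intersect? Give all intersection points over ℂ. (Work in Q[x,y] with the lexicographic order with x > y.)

Compute a lex Gröbner basis by Buchberger's algorithm.
f_1 = 6*y**2 - 5*y - 125, LT = y**2.
f_2 = 3*y**2 - 2*y - 65, LT = y**2.
f_3 = -8*x + 6*y + 10, LT = x.

S(f_1,f_2): lcm = y**2. S = -1/6*y + 5/6.
  leading term y: no divisor's leading term divides it; move -1/6*y to the remainder.
  leading term 1: no divisor's leading term divides it; move 5/6 to the remainder.
  remainder -1/6*y + 5/6 ≠ 0; add h_4 = -1/6*y + 5/6 to the basis.

The other S-polynomials (S(f_1,f_3), S(f_2,f_3), S(f_1,h_4), S(f_2,h_4), S(f_3,h_4)) all reduce to 0 modulo the current basis, so we have a Gröbner basis.
Inter-reduce: drop elements whose leading term is divisible by another's, tail-reduce, and make monic.
Reduced Gröbner basis: {x - 5, y - 5}.

From the last basis element, y - 5 = 0, so y takes values in {5}. Each choice, substituted upward through the basis, yields the corresponding point(s) of the solution set.
  y = 5: the earlier basis element becomes x - 5 = 0, giving x = 5 — point (5, 5).

{(5, 5)}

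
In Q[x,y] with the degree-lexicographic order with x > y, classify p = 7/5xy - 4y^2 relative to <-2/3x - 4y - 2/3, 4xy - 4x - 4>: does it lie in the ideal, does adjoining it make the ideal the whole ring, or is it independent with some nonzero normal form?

7/5xy - 4y^2 is independent of I; its normal form modulo I is -176/15y.

First compute the reduced Gröbner basis of I by Buchberger's algorithm.
f_1 = -2/3x - 4y - 2/3, LT = x.
f_2 = 4xy - 4x - 4, LT = xy.

S(f_1,f_2): lcm = xy. S = 6y^2 + x + y + 1.
  leading term y^2: no divisor's leading term divides it; move 6y^2 to the remainder.
  leading term x: subtract (-3/2)·f_1 from x + y + 1 → -5y
  leading term y: no divisor's leading term divides it; move -5y to the remainder.
  remainder 6y^2 - 5y ≠ 0; add h_3 = 6y^2 - 5y to the basis.

The other S-polynomials (S(f_1,h_3), S(f_2,h_3)) all reduce to 0 modulo the current basis, so we have a Gröbner basis.
Inter-reduce: drop elements whose leading term is divisible by another's, tail-reduce, and make monic.
Reduced Gröbner basis: {y^2 - 5/6y, x + 6y + 1}.
Label its elements g_1 = y^2 - 5/6y, g_2 = x + 6y + 1.

Reduce p = 7/5xy - 4y^2 modulo G:
  leading term xy: subtract (7/5y)·g_2 from 7/5xy - 4y^2 → -62/5y^2 - 7/5y
  leading term y^2: subtract (-62/5)·g_1 from -62/5y^2 - 7/5y → -176/15y
  leading term y: no divisor's leading term divides it; move -176/15y to the remainder.
  normal form = -176/15y.
The normal form is nonzero, so p ∉ I. Since p minus its normal form lies in I, I + (p) = I + (r) where r = -176/15y; decide whether this ideal is the whole ring.
Run Buchberger on G together with r (pairs among the g_i already reduce to 0 since G is a Gröbner basis):
g_1 = y^2 - 5/6y, LT = y^2.
g_2 = x + 6y + 1, LT = x.
r = -176/15y, LT = y.

The S-polynomials (S(g_1,g_2), S(g_1,r), S(g_2,r)) all reduce to 0 modulo the current basis, so we have a Gröbner basis.
Inter-reduce: drop elements whose leading term is divisible by another's, tail-reduce, and make monic.
Reduced Gröbner basis: {x + 1, y}.
The reduced Gröbner basis of I + (p) is {x + 1, y} ≠ {1}, a proper ideal, so the enlarged system stays consistent: p is independent of I, with normal form -176/15y.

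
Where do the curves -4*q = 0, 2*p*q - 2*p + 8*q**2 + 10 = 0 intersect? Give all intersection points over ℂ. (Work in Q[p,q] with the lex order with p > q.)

Compute a lex Gröbner basis by Buchberger's algorithm.
f_1 = -4*q, LT = q.
f_2 = 2*p*q - 2*p + 8*q**2 + 10, LT = p*q.

S(f_1,f_2): lcm = p*q. S = p - 4*q**2 - 5.
  reduce S modulo (f_1, f_2):
  remainder p - 5 ≠ 0; add h_3 = p - 5 to the basis.

The other S-polynomials (S(f_1,h_3), S(f_2,h_3)) all reduce to 0 modulo the current basis, so we have a Gröbner basis.
Inter-reduce: drop elements whose leading term is divisible by another's, tail-reduce, and make monic.
Reduced Gröbner basis: {p - 5, q}.

Elimination: the polynomial q lies in the elimination ideal for q, so q ∈ {0}. For each such q, the remaining basis elements (now univariate) give the rest of the solution.
  q = 0: the earlier basis element becomes p - 5 = 0, giving p = 5 — point (5, 0).

{(5, 0)}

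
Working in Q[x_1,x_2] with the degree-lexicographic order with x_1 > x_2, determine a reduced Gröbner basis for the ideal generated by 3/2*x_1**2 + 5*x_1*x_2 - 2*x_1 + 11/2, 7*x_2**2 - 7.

G = {x_1**2 + 10/3*x_1*x_2 - 4/3*x_1 + 11/3, x_2**2 - 1}

f_1 = 3/2*x_1**2 + 5*x_1*x_2 - 2*x_1 + 11/2, LT = x_1**2.
f_2 = 7*x_2**2 - 7, LT = x_2**2.

The S-polynomials (S(f_1,f_2)) all reduce to 0 modulo the current basis, so we have a Gröbner basis.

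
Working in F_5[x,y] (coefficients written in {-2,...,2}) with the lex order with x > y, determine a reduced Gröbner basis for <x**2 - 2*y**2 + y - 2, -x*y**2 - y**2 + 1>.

G = {x - 2*y**4 + y**3 - y**2 - 1, y**6 + 2*y**5 - 2*y**4 + y**2 + 2}

This is the nonlinear analogue of row-reducing a linear system.

f_1 = x**2 - 2*y**2 + y - 2, LT = x**2.
f_2 = -x*y**2 - y**2 + 1, LT = x*y**2.

S(f_1,f_2): lcm = x**2*y**2. S = -x*y**2 + x - 2*y**4 + y**3 - 2*y**2.
  leading term x*y**2: subtract (1)·f_2 from -x*y**2 + x - 2*y**4 + y**3 - 2*y**2 → x - 2*y**4 + y**3 - y**2 - 1
  leading term x: no divisor's leading term divides it; move x to the remainder.
  leading term y**4: no divisor's leading term divides it; move -2*y**4 to the remainder.
  leading term y**3: no divisor's leading term divides it; move y**3 to the remainder.
  leading term y**2: no divisor's leading term divides it; move -y**2 to the remainder.
  leading term 1: no divisor's leading term divides it; move -1 to the remainder.
  remainder x - 2*y**4 + y**3 - y**2 - 1 ≠ 0; add g_3 = x - 2*y**4 + y**3 - y**2 - 1 to the basis.

S(f_2,g_3): lcm = x*y**2. S = 2*y**6 - y**5 + y**4 + 2*y**2 - 1.
  leading term y**6: no divisor's leading term divides it; move 2*y**6 to the remainder.
  leading term y**5: no divisor's leading term divides it; move -y**5 to the remainder.
  leading term y**4: no divisor's leading term divides it; move y**4 to the remainder.
  leading term y**2: no divisor's leading term divides it; move 2*y**2 to the remainder.
  leading term 1: no divisor's leading term divides it; move -1 to the remainder.
  remainder 2*y**6 - y**5 + y**4 + 2*y**2 - 1 ≠ 0; add g_4 = 2*y**6 - y**5 + y**4 + 2*y**2 - 1 to the basis.

The other S-polynomials (S(f_1,g_3), S(f_1,g_4), S(f_2,g_4), S(g_3,g_4)) all reduce to 0 modulo the current basis, so we have a Gröbner basis.
Inter-reduce: drop elements whose leading term is divisible by another's, tail-reduce, and make monic.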